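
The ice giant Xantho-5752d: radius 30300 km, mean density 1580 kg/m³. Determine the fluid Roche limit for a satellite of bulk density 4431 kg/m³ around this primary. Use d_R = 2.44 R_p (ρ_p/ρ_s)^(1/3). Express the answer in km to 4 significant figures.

d_R = 2.44 × 30300 km × (1580/4431)^(1/3)
    = 52430 km

52430 km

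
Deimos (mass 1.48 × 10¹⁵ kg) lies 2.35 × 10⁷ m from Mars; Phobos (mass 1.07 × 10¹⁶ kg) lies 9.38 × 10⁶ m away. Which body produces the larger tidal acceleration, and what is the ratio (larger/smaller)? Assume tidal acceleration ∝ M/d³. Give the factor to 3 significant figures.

The tide-raising term goes as M/d³ (the gradient of a 1/d² field).
Deimos: (1.48 × 10¹⁵) / (2.35 × 10⁷)³ = 1.140 × 10⁻⁷
Phobos: (1.07 × 10¹⁶) / (9.38 × 10⁶)³ = 1.297 × 10⁻⁵
Ratio (larger/smaller) = 114

Phobos, by a factor of ≈ 114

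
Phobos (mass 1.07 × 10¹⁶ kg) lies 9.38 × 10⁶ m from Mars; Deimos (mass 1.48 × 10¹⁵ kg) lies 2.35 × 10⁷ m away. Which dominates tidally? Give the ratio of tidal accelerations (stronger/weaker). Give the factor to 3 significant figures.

Tidal acceleration ∝ M/d³, so compare M/d³ for each.
Phobos: (1.07 × 10¹⁶) / (9.38 × 10⁶)³ = 1.297 × 10⁻⁵
Deimos: (1.48 × 10¹⁵) / (2.35 × 10⁷)³ = 1.140 × 10⁻⁷
Ratio (larger/smaller) = 114

Phobos, by a factor of ≈ 114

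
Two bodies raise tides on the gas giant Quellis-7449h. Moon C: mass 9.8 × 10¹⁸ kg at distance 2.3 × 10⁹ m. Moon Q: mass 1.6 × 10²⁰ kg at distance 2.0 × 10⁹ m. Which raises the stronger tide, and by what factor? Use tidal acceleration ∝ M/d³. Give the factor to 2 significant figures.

Moon Q, by a factor of ≈ 25

The tide-raising term goes as M/d³ (the gradient of a 1/d² field).
Moon C: (9.8 × 10¹⁸) / (2.3 × 10⁹)³ = 8.055 × 10⁻¹⁰
Moon Q: (1.6 × 10²⁰) / (2.0 × 10⁹)³ = 2.000 × 10⁻⁸
Ratio (larger/smaller) = 25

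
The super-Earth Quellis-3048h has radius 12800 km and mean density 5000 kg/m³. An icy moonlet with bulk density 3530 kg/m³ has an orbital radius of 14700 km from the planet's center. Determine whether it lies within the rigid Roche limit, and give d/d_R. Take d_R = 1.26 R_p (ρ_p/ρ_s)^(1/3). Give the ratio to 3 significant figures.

d_R = 1.26 × (12800 km) × (5000/3530)^(1/3) = 18110 km
d/d_R = (14700) / (18110) = 0.812
Since d/d_R < 1, the body is inside the Roche limit.

inside; d/d_R ≈ 0.812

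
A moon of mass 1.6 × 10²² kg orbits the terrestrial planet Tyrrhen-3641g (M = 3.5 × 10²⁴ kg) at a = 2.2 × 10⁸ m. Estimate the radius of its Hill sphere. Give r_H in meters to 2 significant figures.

r_H ≈ a (m/3M)^(1/3)
    = (2.2 × 10⁸) × (1.6 × 10²² / (3 × 3.5 × 10²⁴))^(1/3)
    = 2.5 × 10⁷ m

2.5 × 10⁷ m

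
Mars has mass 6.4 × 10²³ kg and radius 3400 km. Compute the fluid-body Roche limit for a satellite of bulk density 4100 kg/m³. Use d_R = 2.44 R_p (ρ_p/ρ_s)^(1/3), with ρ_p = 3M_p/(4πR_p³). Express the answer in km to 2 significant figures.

ρ_p = 3M_p/(4πR_p³) = 3 × (6.4 × 10²³) / (4π × (3.4 × 10⁶ m)³) = 3900 kg/m³
d_R = 2.44 × 3400 km × (3900/4100)^(1/3)
    = 8200 km

8200 km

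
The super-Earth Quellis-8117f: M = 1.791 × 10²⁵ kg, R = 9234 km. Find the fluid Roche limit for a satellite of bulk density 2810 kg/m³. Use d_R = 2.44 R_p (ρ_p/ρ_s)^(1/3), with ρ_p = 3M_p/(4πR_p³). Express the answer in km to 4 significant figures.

28060 km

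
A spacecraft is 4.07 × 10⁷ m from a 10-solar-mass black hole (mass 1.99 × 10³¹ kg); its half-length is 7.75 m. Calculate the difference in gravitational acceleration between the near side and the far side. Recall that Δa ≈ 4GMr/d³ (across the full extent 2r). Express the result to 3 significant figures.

6.11 × 10⁻¹ m/s²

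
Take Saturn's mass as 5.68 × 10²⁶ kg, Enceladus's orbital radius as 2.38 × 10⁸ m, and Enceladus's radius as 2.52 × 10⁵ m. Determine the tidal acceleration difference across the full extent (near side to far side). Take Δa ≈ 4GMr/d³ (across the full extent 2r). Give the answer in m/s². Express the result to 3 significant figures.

2.83 × 10⁻³ m/s²

Δa = 4GMr/d³
   = 4 × (6.674 × 10⁻¹¹) × (5.68 × 10²⁶) × (2.52 × 10⁵) / (2.38 × 10⁸)³
   = 2.83 × 10⁻³ m/s²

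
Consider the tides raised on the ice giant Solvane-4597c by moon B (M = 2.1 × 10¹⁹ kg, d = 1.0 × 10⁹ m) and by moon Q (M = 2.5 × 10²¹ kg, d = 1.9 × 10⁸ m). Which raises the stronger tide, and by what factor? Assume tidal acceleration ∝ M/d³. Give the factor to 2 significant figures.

Moon Q, by a factor of ≈ 17000

The tide-raising term goes as M/d³ (the gradient of a 1/d² field).
Moon B: (2.1 × 10¹⁹) / (1.0 × 10⁹)³ = 2.100 × 10⁻⁸
Moon Q: (2.5 × 10²¹) / (1.9 × 10⁸)³ = 3.645 × 10⁻⁴
Ratio (larger/smaller) = 17000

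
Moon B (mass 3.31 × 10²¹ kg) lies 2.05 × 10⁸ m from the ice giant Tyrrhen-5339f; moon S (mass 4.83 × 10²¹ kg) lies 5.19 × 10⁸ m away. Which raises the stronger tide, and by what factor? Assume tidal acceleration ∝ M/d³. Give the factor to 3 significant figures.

Moon B, by a factor of ≈ 11.1

Tidal acceleration ∝ M/d³, so compare M/d³ for each.
Moon B: (3.31 × 10²¹) / (2.05 × 10⁸)³ = 3.842 × 10⁻⁴
Moon S: (4.83 × 10²¹) / (5.19 × 10⁸)³ = 3.455 × 10⁻⁵
Ratio (larger/smaller) = 11.1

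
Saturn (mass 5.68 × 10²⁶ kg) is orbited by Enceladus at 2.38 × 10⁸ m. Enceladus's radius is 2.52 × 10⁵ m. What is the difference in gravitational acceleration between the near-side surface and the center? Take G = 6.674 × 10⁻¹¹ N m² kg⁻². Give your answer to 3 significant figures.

1.42 × 10⁻³ m/s²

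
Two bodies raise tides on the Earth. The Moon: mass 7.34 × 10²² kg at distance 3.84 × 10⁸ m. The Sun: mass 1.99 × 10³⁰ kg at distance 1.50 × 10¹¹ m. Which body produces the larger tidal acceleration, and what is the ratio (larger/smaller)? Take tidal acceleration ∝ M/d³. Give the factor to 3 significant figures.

Tidal acceleration ∝ M/d³, so compare M/d³ for each.
The Moon: (7.34 × 10²²) / (3.84 × 10⁸)³ = 1.296 × 10⁻³
The Sun: (1.99 × 10³⁰) / (1.50 × 10¹¹)³ = 5.896 × 10⁻⁴
Ratio (larger/smaller) = 2.20

The Moon, by a factor of ≈ 2.20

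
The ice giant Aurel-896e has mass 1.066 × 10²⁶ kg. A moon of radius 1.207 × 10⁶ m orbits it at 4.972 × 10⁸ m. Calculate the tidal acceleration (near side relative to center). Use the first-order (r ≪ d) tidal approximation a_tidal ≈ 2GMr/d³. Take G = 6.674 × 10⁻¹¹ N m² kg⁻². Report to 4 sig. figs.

1.397 × 10⁻⁴ m/s²

Differencing GM/(d−r)² and GM/d² to first order in r/d gives 2GMr/d³.
a_tidal = 2GMr/d³
        = 2 × (6.674 × 10⁻¹¹) × (1.066 × 10²⁶) × (1.207 × 10⁶) / (4.972 × 10⁸)³
        = 1.397 × 10⁻⁴ m/s²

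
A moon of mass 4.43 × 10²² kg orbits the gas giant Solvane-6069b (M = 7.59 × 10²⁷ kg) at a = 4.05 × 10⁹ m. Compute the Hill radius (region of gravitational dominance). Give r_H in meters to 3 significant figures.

5.06 × 10⁷ m

r_H ≈ a (m/3M)^(1/3)
    = (4.05 × 10⁹) × (4.43 × 10²² / (3 × 7.59 × 10²⁷))^(1/3)
    = 5.06 × 10⁷ m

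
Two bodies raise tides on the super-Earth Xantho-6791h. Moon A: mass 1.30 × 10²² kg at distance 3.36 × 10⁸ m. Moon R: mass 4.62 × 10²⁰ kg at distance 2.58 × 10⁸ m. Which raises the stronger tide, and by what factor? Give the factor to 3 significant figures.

Moon A, by a factor of ≈ 12.7

Compare M/d³ for the two perturbers:
Moon A: (1.30 × 10²²) / (3.36 × 10⁸)³ = 3.427 × 10⁻⁴
Moon R: (4.62 × 10²⁰) / (2.58 × 10⁸)³ = 2.690 × 10⁻⁵
Ratio (larger/smaller) = 12.7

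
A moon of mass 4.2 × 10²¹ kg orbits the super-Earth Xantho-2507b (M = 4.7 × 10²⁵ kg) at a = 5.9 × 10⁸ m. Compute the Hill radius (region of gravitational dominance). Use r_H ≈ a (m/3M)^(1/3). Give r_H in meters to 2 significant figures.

1.8 × 10⁷ m

r_H ≈ a (m/3M)^(1/3)
    = (5.9 × 10⁸) × (4.2 × 10²¹ / (3 × 4.7 × 10²⁵))^(1/3)
    = 1.8 × 10⁷ m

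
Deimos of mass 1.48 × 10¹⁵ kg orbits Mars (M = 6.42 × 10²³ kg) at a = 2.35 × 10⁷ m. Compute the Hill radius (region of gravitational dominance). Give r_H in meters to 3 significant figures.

2.15 × 10⁴ m

r_H ≈ a (m/3M)^(1/3)
    = (2.35 × 10⁷) × (1.48 × 10¹⁵ / (3 × 6.42 × 10²³))^(1/3)
    = 2.15 × 10⁴ m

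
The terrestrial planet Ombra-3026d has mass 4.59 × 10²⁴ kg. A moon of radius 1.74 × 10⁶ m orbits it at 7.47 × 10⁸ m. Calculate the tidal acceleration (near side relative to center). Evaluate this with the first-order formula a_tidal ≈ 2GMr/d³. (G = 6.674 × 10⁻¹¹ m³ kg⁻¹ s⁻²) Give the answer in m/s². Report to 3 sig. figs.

2.56 × 10⁻⁶ m/s²

Δg = 2GMr/d³
   = 2 × (6.674 × 10⁻¹¹) × (4.59 × 10²⁴) × (1.74 × 10⁶) / (7.47 × 10⁸)³
   = 2.56 × 10⁻⁶ m/s²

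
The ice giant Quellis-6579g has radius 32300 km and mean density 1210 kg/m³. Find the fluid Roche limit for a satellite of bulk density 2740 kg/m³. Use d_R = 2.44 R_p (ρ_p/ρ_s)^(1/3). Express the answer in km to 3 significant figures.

60000 km

d_R = 2.44 × 32300 km × (1210/2740)^(1/3)
    = 60000 km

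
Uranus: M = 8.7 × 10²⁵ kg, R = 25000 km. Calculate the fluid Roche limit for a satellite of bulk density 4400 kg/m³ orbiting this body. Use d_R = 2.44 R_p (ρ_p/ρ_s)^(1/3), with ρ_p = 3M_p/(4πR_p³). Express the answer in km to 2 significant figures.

41000 km

ρ_p = 3M_p/(4πR_p³) = 3 × (8.7 × 10²⁵) / (4π × (2.5 × 10⁷ m)³) = 1300 kg/m³
d_R = 2.44 × 25000 km × (1300/4400)^(1/3)
    = 41000 km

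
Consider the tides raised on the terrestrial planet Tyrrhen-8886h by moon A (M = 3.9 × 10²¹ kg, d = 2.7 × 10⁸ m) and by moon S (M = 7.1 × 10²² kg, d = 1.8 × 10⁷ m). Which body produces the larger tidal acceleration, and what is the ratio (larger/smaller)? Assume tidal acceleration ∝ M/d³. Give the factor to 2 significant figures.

Moon S, by a factor of ≈ 61000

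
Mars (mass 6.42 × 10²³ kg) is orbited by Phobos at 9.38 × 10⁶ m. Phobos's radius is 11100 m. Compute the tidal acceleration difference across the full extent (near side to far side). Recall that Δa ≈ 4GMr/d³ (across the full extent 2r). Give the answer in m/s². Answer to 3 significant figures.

Near-to-far spans 2r, so the tidal difference is twice the near-to-center value: 4GMr/d³.
Δg = 4GMr/d³
   = 4 × (6.674 × 10⁻¹¹) × (6.42 × 10²³) × (11100) / (9.38 × 10⁶)³
   = 2.31 × 10⁻³ m/s²

2.31 × 10⁻³ m/s²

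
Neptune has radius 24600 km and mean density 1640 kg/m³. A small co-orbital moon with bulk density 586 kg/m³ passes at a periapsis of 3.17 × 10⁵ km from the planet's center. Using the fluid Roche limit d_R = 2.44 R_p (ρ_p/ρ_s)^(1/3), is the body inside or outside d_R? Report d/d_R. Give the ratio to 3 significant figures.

outside; d/d_R ≈ 3.75

d_R = 2.44 × (24600 km) × (1640/586)^(1/3) = 84590 km
d/d_R = (3.17 × 10⁵) / (84590) = 3.75
Since d/d_R > 1, the body is outside the Roche limit.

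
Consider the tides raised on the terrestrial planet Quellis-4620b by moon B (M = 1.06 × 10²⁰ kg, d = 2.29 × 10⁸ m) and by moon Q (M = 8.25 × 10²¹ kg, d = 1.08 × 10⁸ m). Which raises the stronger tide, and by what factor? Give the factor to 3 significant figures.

Tidal acceleration ∝ M/d³, so compare M/d³ for each.
Moon B: (1.06 × 10²⁰) / (2.29 × 10⁸)³ = 8.827 × 10⁻⁶
Moon Q: (8.25 × 10²¹) / (1.08 × 10⁸)³ = 6.549 × 10⁻³
Ratio (larger/smaller) = 742

Moon Q, by a factor of ≈ 742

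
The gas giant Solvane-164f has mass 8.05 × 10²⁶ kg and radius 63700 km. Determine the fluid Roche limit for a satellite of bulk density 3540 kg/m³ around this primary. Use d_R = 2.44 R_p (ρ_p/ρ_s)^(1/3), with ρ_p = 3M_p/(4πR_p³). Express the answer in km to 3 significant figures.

92400 km

ρ_p = 3M_p/(4πR_p³) = 3 × (8.05 × 10²⁶) / (4π × (6.37 × 10⁷ m)³) = 744 kg/m³
d_R = 2.44 × 63700 km × (744/3540)^(1/3)
    = 92400 km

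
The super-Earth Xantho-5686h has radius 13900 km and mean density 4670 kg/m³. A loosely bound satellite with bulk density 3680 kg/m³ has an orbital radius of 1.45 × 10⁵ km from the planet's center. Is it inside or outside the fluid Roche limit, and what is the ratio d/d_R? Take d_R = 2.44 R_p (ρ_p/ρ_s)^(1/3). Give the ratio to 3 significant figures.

outside; d/d_R ≈ 3.95

d_R = 2.44 × (13900 km) × (4670/3680)^(1/3) = 36720 km
d/d_R = (1.45 × 10⁵) / (36720) = 3.95
Since d/d_R > 1, the body is outside the Roche limit.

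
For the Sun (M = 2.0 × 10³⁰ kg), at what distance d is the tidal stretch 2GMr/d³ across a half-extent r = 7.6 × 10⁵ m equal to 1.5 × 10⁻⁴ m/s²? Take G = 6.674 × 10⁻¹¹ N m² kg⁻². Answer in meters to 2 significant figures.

1.1 × 10¹⁰ m

2GMr/d³ = a_tidal  ⇒  d = (2GMr / a_tidal)^(1/3)
d = (2 × 6.674×10⁻¹¹ × (2.0 × 10³⁰) × (7.6 × 10⁵) / (1.5 × 10⁻⁴))^(1/3)
  = 1.1 × 10¹⁰ m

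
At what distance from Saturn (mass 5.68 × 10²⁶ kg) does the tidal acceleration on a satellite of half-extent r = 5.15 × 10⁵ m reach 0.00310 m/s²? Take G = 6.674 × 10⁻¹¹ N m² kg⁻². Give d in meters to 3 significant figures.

2.33 × 10⁸ m

2GMr/d³ = a_tidal  ⇒  d = (2GMr / a_tidal)^(1/3)
d = (2 × 6.674×10⁻¹¹ × (5.68 × 10²⁶) × (5.15 × 10⁵) / (0.00310))^(1/3)
  = 2.33 × 10⁸ m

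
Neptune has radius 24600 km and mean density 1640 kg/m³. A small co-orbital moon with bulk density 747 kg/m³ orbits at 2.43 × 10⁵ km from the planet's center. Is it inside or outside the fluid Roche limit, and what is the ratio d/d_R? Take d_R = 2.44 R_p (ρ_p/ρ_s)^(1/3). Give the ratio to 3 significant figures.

d_R = 2.44 × (24600 km) × (1640/747)^(1/3) = 78010 km
d/d_R = (2.43 × 10⁵) / (78010) = 3.11
Since d/d_R > 1, the body is outside the Roche limit.

outside; d/d_R ≈ 3.11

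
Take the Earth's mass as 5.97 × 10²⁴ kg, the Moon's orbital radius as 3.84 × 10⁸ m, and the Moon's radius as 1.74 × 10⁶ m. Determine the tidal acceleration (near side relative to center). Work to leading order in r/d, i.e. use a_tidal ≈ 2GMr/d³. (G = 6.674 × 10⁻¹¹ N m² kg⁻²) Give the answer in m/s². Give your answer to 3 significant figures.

Differencing GM/(d−r)² and GM/d² to first order in r/d gives 2GMr/d³.
a_tidal = 2GMr/d³
        = 2 × (6.674 × 10⁻¹¹) × (5.97 × 10²⁴) × (1.74 × 10⁶) / (3.84 × 10⁸)³
        = 2.45 × 10⁻⁵ m/s²

2.45 × 10⁻⁵ m/s²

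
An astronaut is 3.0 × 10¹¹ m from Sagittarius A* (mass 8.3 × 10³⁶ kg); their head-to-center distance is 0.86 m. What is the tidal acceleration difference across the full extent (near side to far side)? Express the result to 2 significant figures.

Near-to-far spans 2r, so the tidal difference is twice the near-to-center value: 4GMr/d³.
Δg = 4GMr/d³
   = 4 × (6.674 × 10⁻¹¹) × (8.3 × 10³⁶) × (0.86) / (3.0 × 10¹¹)³
   = 7.1 × 10⁻⁸ m/s²

7.1 × 10⁻⁸ m/s²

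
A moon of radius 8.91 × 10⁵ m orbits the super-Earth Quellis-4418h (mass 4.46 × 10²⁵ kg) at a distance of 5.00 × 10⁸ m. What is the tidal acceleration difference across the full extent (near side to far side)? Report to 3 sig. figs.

8.49 × 10⁻⁵ m/s²

Δg = 4GMr/d³
   = 4 × (6.674 × 10⁻¹¹) × (4.46 × 10²⁵) × (8.91 × 10⁵) / (5.00 × 10⁸)³
   = 8.49 × 10⁻⁵ m/s²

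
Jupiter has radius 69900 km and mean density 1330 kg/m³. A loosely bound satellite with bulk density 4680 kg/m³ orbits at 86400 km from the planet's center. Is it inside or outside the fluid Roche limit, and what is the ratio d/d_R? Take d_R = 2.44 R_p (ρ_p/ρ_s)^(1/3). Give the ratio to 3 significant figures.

d_R = 2.44 × (69900 km) × (1330/4680)^(1/3) = 1.121 × 10⁵ km
d/d_R = (86400) / (1.121 × 10⁵) = 0.771
Since d/d_R < 1, the body is inside the Roche limit.

inside; d/d_R ≈ 0.771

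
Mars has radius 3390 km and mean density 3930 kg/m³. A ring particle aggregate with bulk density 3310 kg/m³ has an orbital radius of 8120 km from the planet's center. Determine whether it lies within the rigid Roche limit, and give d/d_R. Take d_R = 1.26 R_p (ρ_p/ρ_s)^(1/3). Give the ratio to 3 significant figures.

outside; d/d_R ≈ 1.80

d_R = 1.26 × (3390 km) × (3930/3310)^(1/3) = 4523 km
d/d_R = (8120) / (4523) = 1.80
Since d/d_R > 1, the body is outside the Roche limit.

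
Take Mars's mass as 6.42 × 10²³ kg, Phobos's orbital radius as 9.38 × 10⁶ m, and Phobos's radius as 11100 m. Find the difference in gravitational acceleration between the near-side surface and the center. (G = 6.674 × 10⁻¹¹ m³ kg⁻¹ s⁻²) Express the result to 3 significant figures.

1.15 × 10⁻³ m/s²

Δa = 2GMr/d³
   = 2 × (6.674 × 10⁻¹¹) × (6.42 × 10²³) × (11100) / (9.38 × 10⁶)³
   = 1.15 × 10⁻³ m/s²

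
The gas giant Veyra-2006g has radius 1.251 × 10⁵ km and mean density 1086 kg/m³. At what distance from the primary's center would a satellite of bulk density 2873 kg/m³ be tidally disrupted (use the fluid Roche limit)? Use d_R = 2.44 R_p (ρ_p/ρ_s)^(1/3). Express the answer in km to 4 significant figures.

2.207 × 10⁵ km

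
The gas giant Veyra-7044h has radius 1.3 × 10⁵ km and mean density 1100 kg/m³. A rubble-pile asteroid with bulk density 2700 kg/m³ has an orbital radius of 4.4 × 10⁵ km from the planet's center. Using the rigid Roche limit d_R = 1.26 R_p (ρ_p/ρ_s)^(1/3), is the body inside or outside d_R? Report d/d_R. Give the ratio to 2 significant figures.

d_R = 1.26 × (1.3 × 10⁵ km) × (1100/2700)^(1/3) = 1.214 × 10⁵ km
d/d_R = (4.4 × 10⁵) / (1.214 × 10⁵) = 3.6
Since d/d_R > 1, the body is outside the Roche limit.

outside; d/d_R ≈ 3.6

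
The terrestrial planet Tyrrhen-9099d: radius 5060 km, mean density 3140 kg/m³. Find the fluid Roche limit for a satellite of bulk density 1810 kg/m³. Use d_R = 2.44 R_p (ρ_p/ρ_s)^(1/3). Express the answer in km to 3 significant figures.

14800 km

d_R = 2.44 × 5060 km × (3140/1810)^(1/3)
    = 14800 km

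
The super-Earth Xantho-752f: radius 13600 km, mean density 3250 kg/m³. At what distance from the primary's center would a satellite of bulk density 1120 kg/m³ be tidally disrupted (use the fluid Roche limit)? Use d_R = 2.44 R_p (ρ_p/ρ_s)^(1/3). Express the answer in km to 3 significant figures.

47300 km

d_R = 2.44 × 13600 km × (3250/1120)^(1/3)
    = 47300 km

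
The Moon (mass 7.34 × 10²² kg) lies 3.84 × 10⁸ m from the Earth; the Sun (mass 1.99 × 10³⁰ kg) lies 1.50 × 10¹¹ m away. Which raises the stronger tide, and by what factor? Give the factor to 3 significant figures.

The Moon, by a factor of ≈ 2.20

Tidal stretch scales as M/d³; compute that for each body.
The Moon: (7.34 × 10²²) / (3.84 × 10⁸)³ = 1.296 × 10⁻³
The Sun: (1.99 × 10³⁰) / (1.50 × 10¹¹)³ = 5.896 × 10⁻⁴
Ratio (larger/smaller) = 2.20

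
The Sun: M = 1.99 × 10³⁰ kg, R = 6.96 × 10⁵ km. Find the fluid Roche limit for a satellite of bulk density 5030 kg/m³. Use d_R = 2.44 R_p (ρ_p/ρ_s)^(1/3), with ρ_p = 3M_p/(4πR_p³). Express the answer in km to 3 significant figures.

1.11 × 10⁶ km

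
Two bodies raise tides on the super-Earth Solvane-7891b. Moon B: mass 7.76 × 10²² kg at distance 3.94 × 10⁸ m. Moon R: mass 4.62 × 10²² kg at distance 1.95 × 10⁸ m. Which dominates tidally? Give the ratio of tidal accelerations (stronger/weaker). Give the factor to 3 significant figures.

Moon R, by a factor of ≈ 4.91

Compare M/d³ for the two perturbers:
Moon B: (7.76 × 10²²) / (3.94 × 10⁸)³ = 1.269 × 10⁻³
Moon R: (4.62 × 10²²) / (1.95 × 10⁸)³ = 6.231 × 10⁻³
Ratio (larger/smaller) = 4.91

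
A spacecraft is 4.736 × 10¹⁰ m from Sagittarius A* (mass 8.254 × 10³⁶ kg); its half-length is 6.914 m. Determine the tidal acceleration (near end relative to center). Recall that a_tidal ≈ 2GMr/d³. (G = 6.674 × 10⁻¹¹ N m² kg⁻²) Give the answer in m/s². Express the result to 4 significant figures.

7.171 × 10⁻⁵ m/s²

a_tidal = 2GMr/d³
        = 2 × (6.674 × 10⁻¹¹) × (8.254 × 10³⁶) × (6.914) / (4.736 × 10¹⁰)³
        = 7.171 × 10⁻⁵ m/s²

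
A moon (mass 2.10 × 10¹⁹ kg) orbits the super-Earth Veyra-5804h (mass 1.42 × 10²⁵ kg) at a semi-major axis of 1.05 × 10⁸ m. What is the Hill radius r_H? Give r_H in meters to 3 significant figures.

8.29 × 10⁵ m

r_H ≈ a (m/3M)^(1/3)
    = (1.05 × 10⁸) × (2.10 × 10¹⁹ / (3 × 1.42 × 10²⁵))^(1/3)
    = 8.29 × 10⁵ m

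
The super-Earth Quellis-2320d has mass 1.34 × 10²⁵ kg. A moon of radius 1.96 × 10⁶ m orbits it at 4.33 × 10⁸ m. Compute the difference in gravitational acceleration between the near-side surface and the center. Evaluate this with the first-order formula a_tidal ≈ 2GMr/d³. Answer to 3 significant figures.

4.32 × 10⁻⁵ m/s²

Δg = 2GMr/d³
   = 2 × (6.674 × 10⁻¹¹) × (1.34 × 10²⁵) × (1.96 × 10⁶) / (4.33 × 10⁸)³
   = 4.32 × 10⁻⁵ m/s²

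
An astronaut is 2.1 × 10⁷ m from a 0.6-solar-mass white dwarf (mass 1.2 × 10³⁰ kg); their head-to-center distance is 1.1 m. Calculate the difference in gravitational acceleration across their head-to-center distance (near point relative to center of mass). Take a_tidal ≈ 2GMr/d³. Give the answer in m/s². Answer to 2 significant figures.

1.9 × 10⁻² m/s²

Δa = 2GMr/d³
   = 2 × (6.674 × 10⁻¹¹) × (1.2 × 10³⁰) × (1.1) / (2.1 × 10⁷)³
   = 1.9 × 10⁻² m/s²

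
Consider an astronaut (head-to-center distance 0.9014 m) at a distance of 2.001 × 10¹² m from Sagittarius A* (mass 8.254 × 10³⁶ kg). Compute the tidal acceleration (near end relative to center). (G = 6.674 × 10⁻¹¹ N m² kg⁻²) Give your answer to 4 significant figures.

1.240 × 10⁻¹⁰ m/s²

a_tidal = 2GMr/d³
        = 2 × (6.674 × 10⁻¹¹) × (8.254 × 10³⁶) × (0.9014) / (2.001 × 10¹²)³
        = 1.240 × 10⁻¹⁰ m/s²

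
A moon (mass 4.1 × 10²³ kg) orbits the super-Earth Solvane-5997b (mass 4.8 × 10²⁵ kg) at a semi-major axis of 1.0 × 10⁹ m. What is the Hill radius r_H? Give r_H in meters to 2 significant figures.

1.4 × 10⁸ m

r_H ≈ a (m/3M)^(1/3)
    = (1.0 × 10⁹) × (4.1 × 10²³ / (3 × 4.8 × 10²⁵))^(1/3)
    = 1.4 × 10⁸ m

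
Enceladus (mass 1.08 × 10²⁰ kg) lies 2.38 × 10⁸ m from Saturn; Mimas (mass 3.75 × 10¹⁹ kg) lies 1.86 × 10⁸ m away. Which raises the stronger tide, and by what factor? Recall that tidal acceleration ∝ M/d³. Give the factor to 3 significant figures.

Tidal acceleration ∝ M/d³, so compare M/d³ for each.
Enceladus: (1.08 × 10²⁰) / (2.38 × 10⁸)³ = 8.011 × 10⁻⁶
Mimas: (3.75 × 10¹⁹) / (1.86 × 10⁸)³ = 5.828 × 10⁻⁶
Ratio (larger/smaller) = 1.37

Enceladus, by a factor of ≈ 1.37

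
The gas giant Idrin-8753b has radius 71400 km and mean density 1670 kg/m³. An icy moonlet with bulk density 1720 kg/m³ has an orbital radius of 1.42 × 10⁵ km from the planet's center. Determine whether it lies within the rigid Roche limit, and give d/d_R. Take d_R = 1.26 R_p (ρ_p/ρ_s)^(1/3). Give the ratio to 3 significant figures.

d_R = 1.26 × (71400 km) × (1670/1720)^(1/3) = 89080 km
d/d_R = (1.42 × 10⁵) / (89080) = 1.59
Since d/d_R > 1, the body is outside the Roche limit.

outside; d/d_R ≈ 1.59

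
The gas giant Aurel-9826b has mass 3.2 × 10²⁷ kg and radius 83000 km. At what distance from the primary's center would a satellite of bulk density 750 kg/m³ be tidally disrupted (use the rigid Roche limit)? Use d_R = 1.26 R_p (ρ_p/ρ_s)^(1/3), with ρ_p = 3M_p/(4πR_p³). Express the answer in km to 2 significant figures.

1.3 × 10⁵ km

ρ_p = 3M_p/(4πR_p³) = 3 × (3.2 × 10²⁷) / (4π × (8.3 × 10⁷ m)³) = 1300 kg/m³
d_R = 1.26 × 83000 km × (1300/750)^(1/3)
    = 1.3 × 10⁵ km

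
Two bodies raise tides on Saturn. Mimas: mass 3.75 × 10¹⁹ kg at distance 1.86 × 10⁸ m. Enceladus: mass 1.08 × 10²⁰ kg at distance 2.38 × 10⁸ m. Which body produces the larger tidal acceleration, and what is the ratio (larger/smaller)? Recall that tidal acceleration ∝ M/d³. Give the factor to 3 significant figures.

Tidal stretch scales as M/d³; compute that for each body.
Mimas: (3.75 × 10¹⁹) / (1.86 × 10⁸)³ = 5.828 × 10⁻⁶
Enceladus: (1.08 × 10²⁰) / (2.38 × 10⁸)³ = 8.011 × 10⁻⁶
Ratio (larger/smaller) = 1.37

Enceladus, by a factor of ≈ 1.37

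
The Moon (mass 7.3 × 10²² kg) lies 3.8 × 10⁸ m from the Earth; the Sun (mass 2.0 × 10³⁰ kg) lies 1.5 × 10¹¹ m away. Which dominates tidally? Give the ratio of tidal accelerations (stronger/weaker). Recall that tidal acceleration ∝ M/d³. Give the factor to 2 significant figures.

The tide-raising term goes as M/d³ (the gradient of a 1/d² field).
The Moon: (7.3 × 10²²) / (3.8 × 10⁸)³ = 1.330 × 10⁻³
The Sun: (2.0 × 10³⁰) / (1.5 × 10¹¹)³ = 5.926 × 10⁻⁴
Ratio (larger/smaller) = 2.2

The Moon, by a factor of ≈ 2.2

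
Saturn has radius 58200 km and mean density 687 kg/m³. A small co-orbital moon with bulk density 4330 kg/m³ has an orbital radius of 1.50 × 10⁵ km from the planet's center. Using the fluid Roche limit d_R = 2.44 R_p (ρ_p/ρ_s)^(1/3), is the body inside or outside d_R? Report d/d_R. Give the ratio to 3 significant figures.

d_R = 2.44 × (58200 km) × (687/4330)^(1/3) = 76880 km
d/d_R = (1.50 × 10⁵) / (76880) = 1.95
Since d/d_R > 1, the body is outside the Roche limit.

outside; d/d_R ≈ 1.95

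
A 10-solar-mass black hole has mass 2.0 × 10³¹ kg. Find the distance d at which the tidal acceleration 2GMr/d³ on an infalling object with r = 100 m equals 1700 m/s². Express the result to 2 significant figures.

2GMr/d³ = a_tidal  ⇒  d = (2GMr / a_tidal)^(1/3)
d = (2 × 6.674×10⁻¹¹ × (2.0 × 10³¹) × (100) / (1700))^(1/3)
  = 5.4 × 10⁶ m

5.4 × 10⁶ m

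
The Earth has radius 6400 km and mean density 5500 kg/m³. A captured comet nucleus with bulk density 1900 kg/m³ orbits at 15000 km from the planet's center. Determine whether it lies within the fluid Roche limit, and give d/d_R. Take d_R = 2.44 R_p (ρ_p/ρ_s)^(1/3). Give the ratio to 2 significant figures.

inside; d/d_R ≈ 0.67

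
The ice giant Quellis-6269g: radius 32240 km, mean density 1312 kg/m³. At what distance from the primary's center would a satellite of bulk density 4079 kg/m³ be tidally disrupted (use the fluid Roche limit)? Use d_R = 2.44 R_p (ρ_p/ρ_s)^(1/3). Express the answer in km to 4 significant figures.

53900 km

d_R = 2.44 × 32240 km × (1312/4079)^(1/3)
    = 53900 km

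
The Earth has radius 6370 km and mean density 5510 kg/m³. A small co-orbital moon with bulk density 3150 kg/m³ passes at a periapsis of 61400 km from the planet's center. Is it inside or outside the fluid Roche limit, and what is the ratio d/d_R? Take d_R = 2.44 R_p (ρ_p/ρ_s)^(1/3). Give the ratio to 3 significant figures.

outside; d/d_R ≈ 3.28

d_R = 2.44 × (6370 km) × (5510/3150)^(1/3) = 18730 km
d/d_R = (61400) / (18730) = 3.28
Since d/d_R > 1, the body is outside the Roche limit.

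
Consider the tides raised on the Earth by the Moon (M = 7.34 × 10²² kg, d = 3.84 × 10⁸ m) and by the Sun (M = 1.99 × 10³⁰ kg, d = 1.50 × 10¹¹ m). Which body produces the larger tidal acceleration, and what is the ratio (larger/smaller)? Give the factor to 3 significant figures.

The Moon, by a factor of ≈ 2.20

Tidal acceleration ∝ M/d³, so compare M/d³ for each.
The Moon: (7.34 × 10²²) / (3.84 × 10⁸)³ = 1.296 × 10⁻³
The Sun: (1.99 × 10³⁰) / (1.50 × 10¹¹)³ = 5.896 × 10⁻⁴
Ratio (larger/smaller) = 2.20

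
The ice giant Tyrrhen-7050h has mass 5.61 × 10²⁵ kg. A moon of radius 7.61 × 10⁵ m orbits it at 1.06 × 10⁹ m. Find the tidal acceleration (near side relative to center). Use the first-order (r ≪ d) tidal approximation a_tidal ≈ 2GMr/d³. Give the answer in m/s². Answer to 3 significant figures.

Δa = 2GMr/d³
   = 2 × (6.674 × 10⁻¹¹) × (5.61 × 10²⁵) × (7.61 × 10⁵) / (1.06 × 10⁹)³
   = 4.78 × 10⁻⁶ m/s²

4.78 × 10⁻⁶ m/s²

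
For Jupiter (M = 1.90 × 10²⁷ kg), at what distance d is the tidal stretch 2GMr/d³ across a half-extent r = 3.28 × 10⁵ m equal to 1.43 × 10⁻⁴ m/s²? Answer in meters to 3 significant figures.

8.35 × 10⁸ m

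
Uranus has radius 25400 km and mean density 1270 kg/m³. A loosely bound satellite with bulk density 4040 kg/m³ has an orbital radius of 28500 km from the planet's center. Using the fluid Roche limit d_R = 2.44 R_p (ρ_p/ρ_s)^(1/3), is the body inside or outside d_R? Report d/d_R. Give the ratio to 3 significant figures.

d_R = 2.44 × (25400 km) × (1270/4040)^(1/3) = 42140 km
d/d_R = (28500) / (42140) = 0.676
Since d/d_R < 1, the body is inside the Roche limit.

inside; d/d_R ≈ 0.676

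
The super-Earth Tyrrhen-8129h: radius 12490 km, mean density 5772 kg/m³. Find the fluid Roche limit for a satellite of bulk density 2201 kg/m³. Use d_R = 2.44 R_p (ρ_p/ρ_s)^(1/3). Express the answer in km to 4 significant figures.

42030 km

d_R = 2.44 × 12490 km × (5772/2201)^(1/3)
    = 42030 km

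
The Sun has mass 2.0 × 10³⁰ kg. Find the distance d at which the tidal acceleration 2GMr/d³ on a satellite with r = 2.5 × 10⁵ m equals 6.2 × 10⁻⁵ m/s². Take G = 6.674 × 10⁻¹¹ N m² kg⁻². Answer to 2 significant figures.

1.0 × 10¹⁰ m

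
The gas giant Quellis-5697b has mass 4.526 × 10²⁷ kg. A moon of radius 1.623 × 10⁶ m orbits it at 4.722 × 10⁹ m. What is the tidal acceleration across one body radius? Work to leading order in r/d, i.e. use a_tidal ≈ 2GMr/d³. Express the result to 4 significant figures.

9.313 × 10⁻⁶ m/s²

The tidal stretch is the gradient of GM/d² times the body's extent r, hence the 1/d³ dependence.
a_tidal = 2GMr/d³
        = 2 × (6.674 × 10⁻¹¹) × (4.526 × 10²⁷) × (1.623 × 10⁶) / (4.722 × 10⁹)³
        = 9.313 × 10⁻⁶ m/s²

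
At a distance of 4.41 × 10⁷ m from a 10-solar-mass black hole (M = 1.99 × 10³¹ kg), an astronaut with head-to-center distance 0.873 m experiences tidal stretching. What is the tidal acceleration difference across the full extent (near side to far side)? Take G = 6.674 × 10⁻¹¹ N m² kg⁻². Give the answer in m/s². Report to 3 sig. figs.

5.41 × 10⁻² m/s²

Δa = 4GMr/d³
   = 4 × (6.674 × 10⁻¹¹) × (1.99 × 10³¹) × (0.873) / (4.41 × 10⁷)³
   = 5.41 × 10⁻² m/s²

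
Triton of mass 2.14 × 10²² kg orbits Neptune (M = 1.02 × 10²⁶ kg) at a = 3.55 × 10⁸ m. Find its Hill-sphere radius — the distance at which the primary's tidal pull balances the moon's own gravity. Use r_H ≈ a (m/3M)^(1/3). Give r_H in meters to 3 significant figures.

1.46 × 10⁷ m

r_H ≈ a (m/3M)^(1/3)
    = (3.55 × 10⁸) × (2.14 × 10²² / (3 × 1.02 × 10²⁶))^(1/3)
    = 1.46 × 10⁷ m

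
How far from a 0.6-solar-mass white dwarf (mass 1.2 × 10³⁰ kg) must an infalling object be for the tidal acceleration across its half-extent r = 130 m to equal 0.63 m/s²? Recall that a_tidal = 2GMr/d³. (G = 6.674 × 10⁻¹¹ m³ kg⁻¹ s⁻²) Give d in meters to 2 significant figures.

2GMr/d³ = a_tidal  ⇒  d = (2GMr / a_tidal)^(1/3)
d = (2 × 6.674×10⁻¹¹ × (1.2 × 10³⁰) × (130) / (0.63))^(1/3)
  = 3.2 × 10⁷ m

3.2 × 10⁷ m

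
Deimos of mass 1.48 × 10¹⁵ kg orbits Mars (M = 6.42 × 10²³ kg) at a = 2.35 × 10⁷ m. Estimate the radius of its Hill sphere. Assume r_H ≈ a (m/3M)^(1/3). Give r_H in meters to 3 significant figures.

r_H ≈ a (m/3M)^(1/3)
    = (2.35 × 10⁷) × (1.48 × 10¹⁵ / (3 × 6.42 × 10²³))^(1/3)
    = 2.15 × 10⁴ m

2.15 × 10⁴ m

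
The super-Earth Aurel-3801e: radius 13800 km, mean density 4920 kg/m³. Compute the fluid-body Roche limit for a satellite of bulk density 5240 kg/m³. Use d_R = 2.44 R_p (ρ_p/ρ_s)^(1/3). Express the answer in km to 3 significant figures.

33000 km

d_R = 2.44 × 13800 km × (4920/5240)^(1/3)
    = 33000 km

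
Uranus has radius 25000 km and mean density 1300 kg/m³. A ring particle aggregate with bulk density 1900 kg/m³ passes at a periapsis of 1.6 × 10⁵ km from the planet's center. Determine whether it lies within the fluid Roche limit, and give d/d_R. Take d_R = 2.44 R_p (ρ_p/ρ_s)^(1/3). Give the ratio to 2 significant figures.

outside; d/d_R ≈ 3.0

d_R = 2.44 × (25000 km) × (1300/1900)^(1/3) = 53750 km
d/d_R = (1.6 × 10⁵) / (53750) = 3.0
Since d/d_R > 1, the body is outside the Roche limit.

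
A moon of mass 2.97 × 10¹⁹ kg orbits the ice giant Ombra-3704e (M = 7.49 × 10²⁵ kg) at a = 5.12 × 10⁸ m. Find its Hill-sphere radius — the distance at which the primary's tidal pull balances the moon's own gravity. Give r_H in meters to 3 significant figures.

2.61 × 10⁶ m

r_H ≈ a (m/3M)^(1/3)
    = (5.12 × 10⁸) × (2.97 × 10¹⁹ / (3 × 7.49 × 10²⁵))^(1/3)
    = 2.61 × 10⁶ m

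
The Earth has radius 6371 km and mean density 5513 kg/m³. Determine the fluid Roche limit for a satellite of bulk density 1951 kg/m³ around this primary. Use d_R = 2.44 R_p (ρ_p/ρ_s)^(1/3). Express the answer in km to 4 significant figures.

d_R = 2.44 × 6371 km × (5513/1951)^(1/3)
    = 21980 km

21980 km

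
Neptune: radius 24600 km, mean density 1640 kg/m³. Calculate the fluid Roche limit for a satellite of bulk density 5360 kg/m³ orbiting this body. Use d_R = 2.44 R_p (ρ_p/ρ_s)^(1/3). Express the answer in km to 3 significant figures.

40400 km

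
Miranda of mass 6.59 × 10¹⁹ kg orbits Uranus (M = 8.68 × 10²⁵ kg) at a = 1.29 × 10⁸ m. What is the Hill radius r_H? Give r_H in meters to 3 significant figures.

r_H ≈ a (m/3M)^(1/3)
    = (1.29 × 10⁸) × (6.59 × 10¹⁹ / (3 × 8.68 × 10²⁵))^(1/3)
    = 8.16 × 10⁵ m

8.16 × 10⁵ m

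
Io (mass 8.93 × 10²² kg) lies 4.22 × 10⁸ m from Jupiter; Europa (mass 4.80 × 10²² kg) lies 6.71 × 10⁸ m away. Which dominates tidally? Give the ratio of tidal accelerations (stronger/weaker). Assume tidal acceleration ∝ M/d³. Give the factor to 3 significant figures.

Compare M/d³ for the two perturbers:
Io: (8.93 × 10²²) / (4.22 × 10⁸)³ = 1.188 × 10⁻³
Europa: (4.80 × 10²²) / (6.71 × 10⁸)³ = 1.589 × 10⁻⁴
Ratio (larger/smaller) = 7.48

Io, by a factor of ≈ 7.48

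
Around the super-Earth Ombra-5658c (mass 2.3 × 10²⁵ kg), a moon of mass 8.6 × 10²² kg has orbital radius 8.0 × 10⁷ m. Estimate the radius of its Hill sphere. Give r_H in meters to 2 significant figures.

8.6 × 10⁶ m

r_H ≈ a (m/3M)^(1/3)
    = (8.0 × 10⁷) × (8.6 × 10²² / (3 × 2.3 × 10²⁵))^(1/3)
    = 8.6 × 10⁶ m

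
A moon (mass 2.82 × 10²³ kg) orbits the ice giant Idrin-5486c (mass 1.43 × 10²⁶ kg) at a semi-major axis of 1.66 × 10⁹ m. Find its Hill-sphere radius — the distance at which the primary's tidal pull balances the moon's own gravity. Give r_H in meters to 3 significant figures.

r_H ≈ a (m/3M)^(1/3)
    = (1.66 × 10⁹) × (2.82 × 10²³ / (3 × 1.43 × 10²⁶))^(1/3)
    = 1.44 × 10⁸ m

1.44 × 10⁸ m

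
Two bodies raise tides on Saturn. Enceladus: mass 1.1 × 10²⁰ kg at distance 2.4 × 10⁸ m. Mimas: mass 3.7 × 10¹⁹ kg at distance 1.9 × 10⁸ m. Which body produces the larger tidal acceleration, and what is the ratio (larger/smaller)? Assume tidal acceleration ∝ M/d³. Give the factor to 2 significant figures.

Tidal stretch scales as M/d³; compute that for each body.
Enceladus: (1.1 × 10²⁰) / (2.4 × 10⁸)³ = 7.957 × 10⁻⁶
Mimas: (3.7 × 10¹⁹) / (1.9 × 10⁸)³ = 5.394 × 10⁻⁶
Ratio (larger/smaller) = 1.5

Enceladus, by a factor of ≈ 1.5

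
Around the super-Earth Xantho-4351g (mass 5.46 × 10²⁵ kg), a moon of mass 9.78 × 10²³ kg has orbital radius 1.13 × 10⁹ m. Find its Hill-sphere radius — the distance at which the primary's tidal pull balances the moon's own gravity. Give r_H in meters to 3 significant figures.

r_H ≈ a (m/3M)^(1/3)
    = (1.13 × 10⁹) × (9.78 × 10²³ / (3 × 5.46 × 10²⁵))^(1/3)
    = 2.05 × 10⁸ m

2.05 × 10⁸ m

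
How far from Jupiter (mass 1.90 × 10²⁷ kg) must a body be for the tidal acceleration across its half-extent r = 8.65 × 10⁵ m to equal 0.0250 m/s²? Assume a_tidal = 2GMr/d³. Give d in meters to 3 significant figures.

2.06 × 10⁸ m

2GMr/d³ = a_tidal  ⇒  d = (2GMr / a_tidal)^(1/3)
d = (2 × 6.674×10⁻¹¹ × (1.90 × 10²⁷) × (8.65 × 10⁵) / (0.0250))^(1/3)
  = 2.06 × 10⁸ m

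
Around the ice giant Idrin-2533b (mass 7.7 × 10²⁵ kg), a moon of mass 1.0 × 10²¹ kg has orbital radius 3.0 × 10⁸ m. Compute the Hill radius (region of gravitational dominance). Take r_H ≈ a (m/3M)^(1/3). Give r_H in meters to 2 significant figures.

r_H ≈ a (m/3M)^(1/3)
    = (3.0 × 10⁸) × (1.0 × 10²¹ / (3 × 7.7 × 10²⁵))^(1/3)
    = 4.9 × 10⁶ m

4.9 × 10⁶ m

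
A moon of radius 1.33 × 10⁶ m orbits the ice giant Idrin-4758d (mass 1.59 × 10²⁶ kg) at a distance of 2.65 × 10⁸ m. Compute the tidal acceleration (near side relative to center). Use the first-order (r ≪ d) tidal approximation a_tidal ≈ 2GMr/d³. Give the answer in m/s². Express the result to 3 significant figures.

1.52 × 10⁻³ m/s²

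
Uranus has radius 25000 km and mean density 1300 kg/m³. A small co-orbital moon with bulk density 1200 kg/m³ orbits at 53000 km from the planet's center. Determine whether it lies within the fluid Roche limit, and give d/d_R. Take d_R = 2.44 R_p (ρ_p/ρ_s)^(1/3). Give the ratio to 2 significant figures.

inside; d/d_R ≈ 0.85

d_R = 2.44 × (25000 km) × (1300/1200)^(1/3) = 62650 km
d/d_R = (53000) / (62650) = 0.85
Since d/d_R < 1, the body is inside the Roche limit.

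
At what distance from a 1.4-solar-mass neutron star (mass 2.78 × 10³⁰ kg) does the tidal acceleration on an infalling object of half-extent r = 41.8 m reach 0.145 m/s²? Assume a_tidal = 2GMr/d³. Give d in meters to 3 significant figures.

4.75 × 10⁷ m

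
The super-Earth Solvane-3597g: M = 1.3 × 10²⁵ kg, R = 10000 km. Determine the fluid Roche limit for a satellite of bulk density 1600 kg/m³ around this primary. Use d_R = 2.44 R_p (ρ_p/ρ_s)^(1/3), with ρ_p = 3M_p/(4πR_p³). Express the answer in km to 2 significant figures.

ρ_p = 3M_p/(4πR_p³) = 3 × (1.3 × 10²⁵) / (4π × (1.0 × 10⁷ m)³) = 3100 kg/m³
d_R = 2.44 × 10000 km × (3100/1600)^(1/3)
    = 30000 km

30000 km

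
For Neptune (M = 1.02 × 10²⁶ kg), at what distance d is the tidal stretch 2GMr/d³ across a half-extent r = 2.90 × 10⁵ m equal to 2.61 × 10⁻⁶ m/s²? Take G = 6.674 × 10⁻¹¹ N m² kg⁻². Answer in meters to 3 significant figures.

1.15 × 10⁹ m

2GMr/d³ = a_tidal  ⇒  d = (2GMr / a_tidal)^(1/3)
d = (2 × 6.674×10⁻¹¹ × (1.02 × 10²⁶) × (2.90 × 10⁵) / (2.61 × 10⁻⁶))^(1/3)
  = 1.15 × 10⁹ m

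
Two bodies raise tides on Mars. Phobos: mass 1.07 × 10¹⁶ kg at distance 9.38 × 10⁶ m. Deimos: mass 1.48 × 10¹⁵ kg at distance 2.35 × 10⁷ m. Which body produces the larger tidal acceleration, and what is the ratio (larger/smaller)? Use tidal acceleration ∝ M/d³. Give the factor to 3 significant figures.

Compare M/d³ for the two perturbers:
Phobos: (1.07 × 10¹⁶) / (9.38 × 10⁶)³ = 1.297 × 10⁻⁵
Deimos: (1.48 × 10¹⁵) / (2.35 × 10⁷)³ = 1.140 × 10⁻⁷
Ratio (larger/smaller) = 114

Phobos, by a factor of ≈ 114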